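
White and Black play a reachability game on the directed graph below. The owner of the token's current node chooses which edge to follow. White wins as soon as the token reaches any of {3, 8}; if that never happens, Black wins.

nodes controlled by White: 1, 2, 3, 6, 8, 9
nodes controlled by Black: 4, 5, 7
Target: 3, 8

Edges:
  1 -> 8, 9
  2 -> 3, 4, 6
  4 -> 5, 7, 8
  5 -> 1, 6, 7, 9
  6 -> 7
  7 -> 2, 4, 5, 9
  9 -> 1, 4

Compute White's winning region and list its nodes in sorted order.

A0 = {3, 8}
A1: add {1, 2} — 1 (White) has 1→8; 2 (White) has 2→3.
A2: add {9} — 9 (White) has 9→1.
A3 = A2; e.g. 4 (Black) can still go to 5. Fixed point.
White's winning region = {1, 2, 3, 8, 9}.

1, 2, 3, 8, 9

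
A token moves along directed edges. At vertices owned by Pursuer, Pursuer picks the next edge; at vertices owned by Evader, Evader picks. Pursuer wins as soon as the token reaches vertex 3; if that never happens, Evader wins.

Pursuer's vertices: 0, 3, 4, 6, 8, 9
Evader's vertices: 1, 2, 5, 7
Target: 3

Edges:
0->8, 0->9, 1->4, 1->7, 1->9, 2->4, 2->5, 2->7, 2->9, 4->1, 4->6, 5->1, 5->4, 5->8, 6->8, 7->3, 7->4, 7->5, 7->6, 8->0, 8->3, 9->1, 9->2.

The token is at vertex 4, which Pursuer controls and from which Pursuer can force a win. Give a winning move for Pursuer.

6

A0 = {3}
A1: add {8} — 8 (Pursuer) has 8→3.
A2: add {0, 6} — 0 (Pursuer) has 0→8; 6 (Pursuer) has 6→8.
A3: add {4} — 4 (Pursuer) has 4→6.
A4 = A3; e.g. 1 (Evader) can still go to 7. Fixed point.
From 4, successor 6 is in the attractor (rank 2); the other successor 1 is not.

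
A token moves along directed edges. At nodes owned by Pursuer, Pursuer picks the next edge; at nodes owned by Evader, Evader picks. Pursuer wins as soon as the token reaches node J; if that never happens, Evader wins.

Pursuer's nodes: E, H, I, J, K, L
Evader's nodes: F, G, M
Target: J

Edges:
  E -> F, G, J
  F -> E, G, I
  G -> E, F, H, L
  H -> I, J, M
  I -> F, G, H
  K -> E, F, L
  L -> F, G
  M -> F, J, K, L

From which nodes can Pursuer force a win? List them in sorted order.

E, H, I, J, K

A0 = {J}
A1: add {E, H} — E (Pursuer) has E→J; H (Pursuer) has H→J.
A2: add {I, K} — I (Pursuer) has I→H; K (Pursuer) has K→E.
A3 = A2; e.g. F (Evader) can still go to G. Fixed point.
Pursuer's winning region = {E, H, I, J, K}.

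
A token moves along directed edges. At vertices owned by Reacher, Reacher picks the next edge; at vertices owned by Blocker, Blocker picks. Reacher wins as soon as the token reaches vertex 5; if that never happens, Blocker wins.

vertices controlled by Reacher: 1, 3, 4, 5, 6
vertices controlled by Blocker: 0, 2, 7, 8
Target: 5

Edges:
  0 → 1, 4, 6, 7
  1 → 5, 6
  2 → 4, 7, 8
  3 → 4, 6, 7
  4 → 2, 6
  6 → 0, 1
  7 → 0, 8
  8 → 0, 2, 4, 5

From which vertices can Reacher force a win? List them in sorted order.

A0 = {5}
A1: add {1} — 1 (Reacher) has 1→5.
A2: add {6} — 6 (Reacher) has 6→1.
A3: add {3, 4} — 3 (Reacher) has 3→6; 4 (Reacher) has 4→6.
A4 = A3; e.g. 0 (Blocker) can still go to 7. Fixed point.
Reacher's winning region = {1, 3, 4, 5, 6}.

1, 3, 4, 5, 6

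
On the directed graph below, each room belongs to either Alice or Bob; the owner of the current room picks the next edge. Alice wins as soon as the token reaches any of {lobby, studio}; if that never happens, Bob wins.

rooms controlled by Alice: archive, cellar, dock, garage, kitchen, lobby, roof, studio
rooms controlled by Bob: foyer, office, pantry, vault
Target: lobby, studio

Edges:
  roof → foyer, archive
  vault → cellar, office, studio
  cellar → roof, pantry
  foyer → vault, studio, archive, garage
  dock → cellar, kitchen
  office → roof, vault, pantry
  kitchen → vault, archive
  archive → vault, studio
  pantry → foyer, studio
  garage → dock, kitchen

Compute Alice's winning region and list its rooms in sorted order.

archive, cellar, dock, garage, kitchen, lobby, roof, studio

A0 = {lobby, studio}
A1: add {archive} — archive (Alice) has archive→studio.
A2: add {kitchen, roof} — roof (Alice) has roof→archive; kitchen (Alice) has kitchen→archive.
A3: add {cellar, dock, garage} — cellar (Alice) has cellar→roof; dock (Alice) has dock→kitchen; garage (Alice) has garage→kitchen.
A4 = A3; e.g. vault (Bob) can still go to office. Fixed point.
Alice's winning region = {archive, cellar, dock, garage, kitchen, lobby, roof, studio}.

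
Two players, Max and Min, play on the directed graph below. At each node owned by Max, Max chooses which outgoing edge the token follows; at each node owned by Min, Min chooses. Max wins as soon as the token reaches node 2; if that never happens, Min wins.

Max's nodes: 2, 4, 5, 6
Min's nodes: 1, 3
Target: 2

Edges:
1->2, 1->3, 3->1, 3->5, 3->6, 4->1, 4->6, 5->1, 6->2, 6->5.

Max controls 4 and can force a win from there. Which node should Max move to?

A0 = {2}
A1: add {6} — 6 (Max) has 6→2.
A2: add {4} — 4 (Max) has 4→6.
A3 = A2; e.g. 1 (Min) can still go to 3. Fixed point.
From 4, successor 6 is in the attractor (rank 1); the other successor 1 is not.

6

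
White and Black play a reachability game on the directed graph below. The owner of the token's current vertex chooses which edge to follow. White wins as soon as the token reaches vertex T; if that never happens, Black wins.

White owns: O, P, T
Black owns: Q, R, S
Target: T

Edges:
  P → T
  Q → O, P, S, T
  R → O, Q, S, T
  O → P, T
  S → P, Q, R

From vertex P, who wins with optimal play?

White

A0 = {T}
A1: add {O, P} — O (White) has O→T; P (White) has P→T.
A2 = A1; e.g. Q (Black) can still go to S. Fixed point.
P ∈ A1, so White can force the target.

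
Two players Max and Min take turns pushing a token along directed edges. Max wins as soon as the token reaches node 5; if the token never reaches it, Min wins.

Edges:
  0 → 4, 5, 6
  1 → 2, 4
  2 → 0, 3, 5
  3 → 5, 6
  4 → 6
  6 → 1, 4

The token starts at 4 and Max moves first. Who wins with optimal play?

Min

Track states (vertex, player-to-move).
A0 = {(5,Max), (5,Min)}
A1: add {(0,Max), (2,Max), (3,Max)}.
A2: add {(2,Min)}.
A3: add {(1,Max)}.
A4 = A3; e.g. (0,Min) stays out. (4,Max) never enters ⇒ Min avoids the target.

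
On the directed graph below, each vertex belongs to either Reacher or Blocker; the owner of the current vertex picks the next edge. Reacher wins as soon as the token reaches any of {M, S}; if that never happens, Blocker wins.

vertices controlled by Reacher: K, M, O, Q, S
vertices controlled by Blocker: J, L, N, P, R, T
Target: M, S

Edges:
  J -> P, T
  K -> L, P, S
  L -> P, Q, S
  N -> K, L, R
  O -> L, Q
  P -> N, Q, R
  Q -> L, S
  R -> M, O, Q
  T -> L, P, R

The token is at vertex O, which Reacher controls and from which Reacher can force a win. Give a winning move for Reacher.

A0 = {M, S}
A1: add {K, Q} — K (Reacher) has K→S; Q (Reacher) has Q→S.
A2: add {O} — O (Reacher) has O→Q.
A3: add {R} — R (Blocker): all of {M, O, Q} already in.
A4 = A3; e.g. J (Blocker) can still go to P. Fixed point.
From O, successor Q is in the attractor (rank 1); the other successor L is not.

Q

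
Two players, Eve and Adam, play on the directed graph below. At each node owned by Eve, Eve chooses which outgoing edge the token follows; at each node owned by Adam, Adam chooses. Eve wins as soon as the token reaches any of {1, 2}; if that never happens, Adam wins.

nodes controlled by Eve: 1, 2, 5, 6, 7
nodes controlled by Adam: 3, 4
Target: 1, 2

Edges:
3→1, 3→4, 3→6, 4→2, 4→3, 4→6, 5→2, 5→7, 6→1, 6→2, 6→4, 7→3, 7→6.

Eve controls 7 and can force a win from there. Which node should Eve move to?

6

A0 = {1, 2}
A1: add {5, 6} — 5 (Eve) has 5→2; 6 (Eve) has 6→1.
A2: add {7} — 7 (Eve) has 7→6.
A3 = A2; e.g. 3 (Adam) can still go to 4. Fixed point.
From 7, successor 6 is in the attractor (rank 1); the other successor 3 is not.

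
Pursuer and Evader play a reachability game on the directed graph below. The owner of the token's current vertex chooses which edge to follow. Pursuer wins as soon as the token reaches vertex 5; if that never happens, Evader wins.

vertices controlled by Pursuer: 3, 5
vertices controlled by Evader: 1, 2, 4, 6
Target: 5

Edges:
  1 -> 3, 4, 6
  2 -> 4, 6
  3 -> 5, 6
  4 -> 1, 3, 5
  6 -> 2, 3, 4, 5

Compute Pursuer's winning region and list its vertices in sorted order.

3, 5

A0 = {5}
A1: add {3} — 3 (Pursuer) has 3→5.
A2 = A1; e.g. 1 (Evader) can still go to 4. Fixed point.
Pursuer's winning region = {3, 5}.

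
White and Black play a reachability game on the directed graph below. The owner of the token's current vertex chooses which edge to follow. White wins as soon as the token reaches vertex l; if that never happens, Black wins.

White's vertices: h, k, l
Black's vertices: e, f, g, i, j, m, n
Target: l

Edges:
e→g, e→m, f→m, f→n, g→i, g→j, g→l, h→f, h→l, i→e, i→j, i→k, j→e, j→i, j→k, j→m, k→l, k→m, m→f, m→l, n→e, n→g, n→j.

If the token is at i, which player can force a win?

A0 = {l}
A1: add {h, k} — h (White) has h→l; k (White) has k→l.
A2 = A1; e.g. e (Black) can still go to g. Fixed point.
i never enters the attractor, so Black can avoid the target forever.

Black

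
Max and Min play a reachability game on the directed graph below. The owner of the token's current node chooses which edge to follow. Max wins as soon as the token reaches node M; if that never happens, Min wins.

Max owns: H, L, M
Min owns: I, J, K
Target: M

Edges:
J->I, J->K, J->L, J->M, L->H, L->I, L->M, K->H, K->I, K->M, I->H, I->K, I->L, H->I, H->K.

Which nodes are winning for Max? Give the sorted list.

A0 = {M}
A1: add {L} — L (Max) has L→M.
A2 = A1; e.g. H (Max) has no edge into A1. Fixed point.
Max's winning region = {L, M}.

L, M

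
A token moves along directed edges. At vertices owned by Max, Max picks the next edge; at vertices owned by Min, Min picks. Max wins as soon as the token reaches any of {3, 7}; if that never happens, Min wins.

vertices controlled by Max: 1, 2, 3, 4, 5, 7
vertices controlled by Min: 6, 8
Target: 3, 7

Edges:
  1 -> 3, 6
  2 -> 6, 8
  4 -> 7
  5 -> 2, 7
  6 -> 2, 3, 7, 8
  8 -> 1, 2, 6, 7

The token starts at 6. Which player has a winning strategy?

A0 = {3, 7}
A1: add {1, 4, 5} — 1 (Max) has 1→3; 4 (Max) has 4→7; 5 (Max) has 5→7.
A2 = A1; e.g. 2 (Max) has no edge into A1. Fixed point.
6 never enters the attractor, so Min can avoid the target forever.

Min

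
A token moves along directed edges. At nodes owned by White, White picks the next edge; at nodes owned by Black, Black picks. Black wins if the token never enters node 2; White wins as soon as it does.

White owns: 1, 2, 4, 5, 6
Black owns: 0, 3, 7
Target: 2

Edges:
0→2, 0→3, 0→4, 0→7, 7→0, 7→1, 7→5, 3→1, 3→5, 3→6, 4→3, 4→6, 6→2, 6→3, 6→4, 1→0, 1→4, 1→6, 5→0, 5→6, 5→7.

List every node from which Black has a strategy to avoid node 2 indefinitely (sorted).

A0 = {2}
A1: add {6} — 6 (White) has 6→2.
A2: add {1, 4, 5} — 1 (White) has 1→6; 4 (White) has 4→6; 5 (White) has 5→6.
A3: add {3} — 3 (Black): all of {1, 5, 6} already in.
A4 = A3; e.g. 0 (Black) can still go to 7. Fixed point.
White's attractor = {1, 2, 3, 4, 5, 6}; Black avoids the target exactly from the complement.

0, 7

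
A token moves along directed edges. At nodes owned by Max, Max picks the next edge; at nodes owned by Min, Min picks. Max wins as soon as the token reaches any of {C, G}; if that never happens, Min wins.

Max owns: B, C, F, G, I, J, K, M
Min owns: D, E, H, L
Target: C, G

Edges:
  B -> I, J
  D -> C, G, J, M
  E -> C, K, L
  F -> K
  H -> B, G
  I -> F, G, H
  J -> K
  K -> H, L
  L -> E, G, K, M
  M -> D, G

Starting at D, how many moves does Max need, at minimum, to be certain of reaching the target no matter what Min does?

6

A0 = {C, G}
A1: add {I, M} — I (Max) has I→G; M (Max) has M→G.
A2: add {B} — B (Max) has B→I.
A3: add {H} — H (Min): all of {B, G} already in.
A4: add {K} — K (Max) has K→H.
A5: add {F, J} — F (Max) has F→K; J (Max) has J→K.
A6: add {D} — D (Min): all of {C, G, J, M} already in.
A7 = A6; e.g. E (Min) can still go to L. Fixed point.
D enters the attractor at level 6, so Max can force the target in 6 moves from there.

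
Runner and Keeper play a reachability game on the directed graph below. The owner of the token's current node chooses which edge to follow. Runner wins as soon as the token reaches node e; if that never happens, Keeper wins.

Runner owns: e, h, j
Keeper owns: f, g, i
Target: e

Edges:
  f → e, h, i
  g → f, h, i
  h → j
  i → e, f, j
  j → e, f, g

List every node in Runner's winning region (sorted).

e, h, j

A0 = {e}
A1: add {j} — j (Runner) has j→e.
A2: add {h} — h (Runner) has h→j.
A3 = A2; e.g. f (Keeper) can still go to i. Fixed point.
Runner's winning region = {e, h, j}.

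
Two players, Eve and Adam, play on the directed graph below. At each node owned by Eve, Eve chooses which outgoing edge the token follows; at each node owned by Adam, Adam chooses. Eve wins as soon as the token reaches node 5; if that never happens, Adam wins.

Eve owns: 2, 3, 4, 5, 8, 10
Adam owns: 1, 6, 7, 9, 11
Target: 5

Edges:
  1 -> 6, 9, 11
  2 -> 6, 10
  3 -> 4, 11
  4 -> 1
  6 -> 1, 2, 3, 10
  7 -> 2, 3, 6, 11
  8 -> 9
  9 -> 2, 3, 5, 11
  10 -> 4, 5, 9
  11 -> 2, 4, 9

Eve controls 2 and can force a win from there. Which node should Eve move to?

10

A0 = {5}
A1: add {10} — 10 (Eve) has 10→5.
A2: add {2} — 2 (Eve) has 2→10.
A3 = A2; e.g. 1 (Adam) can still go to 6. Fixed point.
From 2, successor 10 is in the attractor (rank 1); the other successor 6 is not.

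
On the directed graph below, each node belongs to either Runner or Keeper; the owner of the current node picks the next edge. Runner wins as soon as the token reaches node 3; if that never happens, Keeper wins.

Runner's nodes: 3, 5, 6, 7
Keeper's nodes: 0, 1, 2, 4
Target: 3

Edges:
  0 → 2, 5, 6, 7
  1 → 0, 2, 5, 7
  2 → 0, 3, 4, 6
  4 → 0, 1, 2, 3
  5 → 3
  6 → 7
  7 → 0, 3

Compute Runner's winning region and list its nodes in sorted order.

3, 5, 6, 7

A0 = {3}
A1: add {5, 7} — 5 (Runner) has 5→3; 7 (Runner) has 7→3.
A2: add {6} — 6 (Runner) has 6→7.
A3 = A2; e.g. 0 (Keeper) can still go to 2. Fixed point.
Runner's winning region = {3, 5, 6, 7}.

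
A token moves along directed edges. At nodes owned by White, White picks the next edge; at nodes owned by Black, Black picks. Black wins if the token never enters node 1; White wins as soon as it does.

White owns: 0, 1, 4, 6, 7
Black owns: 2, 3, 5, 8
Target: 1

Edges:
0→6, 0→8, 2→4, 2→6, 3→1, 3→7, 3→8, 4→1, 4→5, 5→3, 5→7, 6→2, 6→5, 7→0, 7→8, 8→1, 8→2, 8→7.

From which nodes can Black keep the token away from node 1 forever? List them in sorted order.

0, 2, 3, 5, 6, 7, 8

A0 = {1}
A1: add {4} — 4 (White) has 4→1.
A2 = A1; e.g. 0 (White) has no edge into A1. Fixed point.
White's attractor = {1, 4}; Black avoids the target exactly from the complement.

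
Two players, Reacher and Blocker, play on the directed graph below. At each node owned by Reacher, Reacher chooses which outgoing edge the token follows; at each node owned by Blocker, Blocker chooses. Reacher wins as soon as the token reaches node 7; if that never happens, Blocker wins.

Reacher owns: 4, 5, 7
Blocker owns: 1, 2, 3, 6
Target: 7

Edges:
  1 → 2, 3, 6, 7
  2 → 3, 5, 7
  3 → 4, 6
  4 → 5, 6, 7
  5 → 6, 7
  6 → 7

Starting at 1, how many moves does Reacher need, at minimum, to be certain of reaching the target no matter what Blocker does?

A0 = {7}
A1: add {4, 5, 6} — 4 (Reacher) has 4→7; 5 (Reacher) has 5→7; 6 (Blocker): all of {7} already in.
A2: add {3} — 3 (Blocker): all of {4, 6} already in.
A3: add {2} — 2 (Blocker): all of {3, 5, 7} already in.
A4: add {1} — 1 (Blocker): all of {2, 3, 6, 7} already in.
A4 = all vertices. Fixed point.
1 enters the attractor at level 4, so Reacher can force the target in 4 moves from there.

4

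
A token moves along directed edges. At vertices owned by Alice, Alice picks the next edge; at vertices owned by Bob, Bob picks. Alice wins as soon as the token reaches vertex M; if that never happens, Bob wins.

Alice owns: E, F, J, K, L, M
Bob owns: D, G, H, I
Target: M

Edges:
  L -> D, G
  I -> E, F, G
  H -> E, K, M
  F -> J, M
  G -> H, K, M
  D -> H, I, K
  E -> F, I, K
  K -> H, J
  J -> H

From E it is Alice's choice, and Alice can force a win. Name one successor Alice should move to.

F

A0 = {M}
A1: add {F} — F (Alice) has F→M.
A2: add {E} — E (Alice) has E→F.
A3 = A2; e.g. D (Bob) can still go to H. Fixed point.
From E, successor F is in the attractor (rank 1); the other successors I, K are not.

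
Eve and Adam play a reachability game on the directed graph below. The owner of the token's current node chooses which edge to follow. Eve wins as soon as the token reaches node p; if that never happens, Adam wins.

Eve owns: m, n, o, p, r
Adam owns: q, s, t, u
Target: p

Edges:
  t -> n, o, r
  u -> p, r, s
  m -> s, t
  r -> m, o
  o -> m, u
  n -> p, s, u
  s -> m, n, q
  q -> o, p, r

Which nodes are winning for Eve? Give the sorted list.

n, p

A0 = {p}
A1: add {n} — n (Eve) has n→p.
A2 = A1; e.g. m (Eve) has no edge into A1. Fixed point.
Eve's winning region = {n, p}.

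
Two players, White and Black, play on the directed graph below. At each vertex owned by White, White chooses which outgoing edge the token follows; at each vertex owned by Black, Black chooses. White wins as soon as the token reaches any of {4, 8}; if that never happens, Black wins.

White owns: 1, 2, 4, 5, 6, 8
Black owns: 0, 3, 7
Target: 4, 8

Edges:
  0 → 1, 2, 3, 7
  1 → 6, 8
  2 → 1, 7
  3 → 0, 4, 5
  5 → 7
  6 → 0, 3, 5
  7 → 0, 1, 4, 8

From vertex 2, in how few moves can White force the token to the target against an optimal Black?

A0 = {4, 8}
A1: add {1} — 1 (White) has 1→8.
A2: add {2} — 2 (White) has 2→1.
A3 = A2; e.g. 0 (Black) can still go to 3. Fixed point.
2 enters the attractor at level 2, so White can force the target in 2 moves from there.

2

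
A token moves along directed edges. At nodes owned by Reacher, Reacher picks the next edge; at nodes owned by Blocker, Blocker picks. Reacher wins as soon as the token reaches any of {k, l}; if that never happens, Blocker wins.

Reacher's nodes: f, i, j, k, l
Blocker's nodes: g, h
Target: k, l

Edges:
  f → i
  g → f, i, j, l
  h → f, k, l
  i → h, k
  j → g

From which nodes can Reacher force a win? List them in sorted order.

f, h, i, k, l

A0 = {k, l}
A1: add {i} — i (Reacher) has i→k.
A2: add {f} — f (Reacher) has f→i.
A3: add {h} — h (Blocker): all of {f, k, l} already in.
A4 = A3; e.g. g (Blocker) can still go to j. Fixed point.
Reacher's winning region = {f, h, i, k, l}.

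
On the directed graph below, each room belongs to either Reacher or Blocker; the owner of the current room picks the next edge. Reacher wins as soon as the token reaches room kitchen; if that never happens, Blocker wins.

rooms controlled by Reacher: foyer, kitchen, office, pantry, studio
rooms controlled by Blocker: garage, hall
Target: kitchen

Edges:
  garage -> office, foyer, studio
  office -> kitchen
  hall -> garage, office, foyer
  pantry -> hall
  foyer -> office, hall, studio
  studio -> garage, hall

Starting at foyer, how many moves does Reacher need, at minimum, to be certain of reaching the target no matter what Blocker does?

A0 = {kitchen}
A1: add {office} — office (Reacher) has office→kitchen.
A2: add {foyer} — foyer (Reacher) has foyer→office.
A3 = A2; e.g. garage (Blocker) can still go to studio. Fixed point.
foyer enters the attractor at level 2, so Reacher can force the target in 2 moves from there.

2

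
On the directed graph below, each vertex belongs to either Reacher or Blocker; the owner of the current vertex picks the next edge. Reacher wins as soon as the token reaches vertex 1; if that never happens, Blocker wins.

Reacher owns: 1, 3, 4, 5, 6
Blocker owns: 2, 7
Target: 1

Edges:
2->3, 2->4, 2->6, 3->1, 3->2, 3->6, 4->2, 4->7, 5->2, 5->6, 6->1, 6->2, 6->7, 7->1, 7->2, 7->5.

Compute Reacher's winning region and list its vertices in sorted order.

A0 = {1}
A1: add {3, 6} — 3 (Reacher) has 3→1; 6 (Reacher) has 6→1.
A2: add {5} — 5 (Reacher) has 5→6.
A3 = A2; e.g. 2 (Blocker) can still go to 4. Fixed point.
Reacher's winning region = {1, 3, 5, 6}.

1, 3, 5, 6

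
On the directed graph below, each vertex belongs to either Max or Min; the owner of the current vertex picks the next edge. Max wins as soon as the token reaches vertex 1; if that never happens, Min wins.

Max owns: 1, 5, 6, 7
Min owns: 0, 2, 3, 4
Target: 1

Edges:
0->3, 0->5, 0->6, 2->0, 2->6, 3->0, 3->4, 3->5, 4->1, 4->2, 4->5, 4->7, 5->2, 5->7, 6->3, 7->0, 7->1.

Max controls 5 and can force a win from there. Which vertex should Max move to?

7

A0 = {1}
A1: add {7} — 7 (Max) has 7→1.
A2: add {5} — 5 (Max) has 5→7.
A3 = A2; e.g. 0 (Min) can still go to 3. Fixed point.
From 5, successor 7 is in the attractor (rank 1); the other successor 2 is not.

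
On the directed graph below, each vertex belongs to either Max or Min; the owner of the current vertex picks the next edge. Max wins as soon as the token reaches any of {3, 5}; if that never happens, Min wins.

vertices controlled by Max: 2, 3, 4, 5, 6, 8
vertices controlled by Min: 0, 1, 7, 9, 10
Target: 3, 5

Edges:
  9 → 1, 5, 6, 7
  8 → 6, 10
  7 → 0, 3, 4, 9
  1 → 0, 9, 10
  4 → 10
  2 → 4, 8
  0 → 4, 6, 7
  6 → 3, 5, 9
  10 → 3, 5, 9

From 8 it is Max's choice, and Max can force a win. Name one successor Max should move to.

6

A0 = {3, 5}
A1: add {6} — 6 (Max) has 6→3.
A2: add {8} — 8 (Max) has 8→6.
A3: add {2} — 2 (Max) has 2→8.
A4 = A3; e.g. 0 (Min) can still go to 4. Fixed point.
From 8, successor 6 is in the attractor (rank 1); the other successor 10 is not.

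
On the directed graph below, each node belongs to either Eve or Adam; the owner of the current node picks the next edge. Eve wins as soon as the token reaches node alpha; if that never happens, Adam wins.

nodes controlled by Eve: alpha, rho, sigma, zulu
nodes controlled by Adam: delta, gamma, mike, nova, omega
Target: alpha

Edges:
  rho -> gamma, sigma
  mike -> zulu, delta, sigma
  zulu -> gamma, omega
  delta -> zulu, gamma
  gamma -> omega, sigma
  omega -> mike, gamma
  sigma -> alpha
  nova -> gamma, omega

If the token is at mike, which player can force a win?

A0 = {alpha}
A1: add {sigma} — sigma (Eve) has sigma→alpha.
A2: add {rho} — rho (Eve) has rho→sigma.
A3 = A2; e.g. mike (Adam) can still go to zulu. Fixed point.
mike never enters the attractor, so Adam can avoid the target forever.

Adam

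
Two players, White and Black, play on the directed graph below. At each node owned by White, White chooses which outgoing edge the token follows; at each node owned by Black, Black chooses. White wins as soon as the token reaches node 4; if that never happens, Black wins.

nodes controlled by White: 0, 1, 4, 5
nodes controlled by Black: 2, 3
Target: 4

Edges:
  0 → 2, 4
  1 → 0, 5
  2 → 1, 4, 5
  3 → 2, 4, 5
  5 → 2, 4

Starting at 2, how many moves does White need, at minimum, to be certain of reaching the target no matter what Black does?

A0 = {4}
A1: add {0, 5} — 0 (White) has 0→4; 5 (White) has 5→4.
A2: add {1} — 1 (White) has 1→0.
A3: add {2} — 2 (Black): all of {1, 4, 5} already in.
2 enters the attractor at level 3, so White can force the target in 3 moves from there.

3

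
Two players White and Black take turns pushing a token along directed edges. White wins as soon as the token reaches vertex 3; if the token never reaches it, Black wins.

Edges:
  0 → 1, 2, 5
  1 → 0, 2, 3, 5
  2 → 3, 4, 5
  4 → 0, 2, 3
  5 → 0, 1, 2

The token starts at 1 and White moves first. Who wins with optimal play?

Track states (vertex, player-to-move).
A0 = {(3,White), (3,Black)}
A1: add {(1,White), (2,White), (4,White)}.
(1,White) ∈ A1 ⇒ White forces the target.

White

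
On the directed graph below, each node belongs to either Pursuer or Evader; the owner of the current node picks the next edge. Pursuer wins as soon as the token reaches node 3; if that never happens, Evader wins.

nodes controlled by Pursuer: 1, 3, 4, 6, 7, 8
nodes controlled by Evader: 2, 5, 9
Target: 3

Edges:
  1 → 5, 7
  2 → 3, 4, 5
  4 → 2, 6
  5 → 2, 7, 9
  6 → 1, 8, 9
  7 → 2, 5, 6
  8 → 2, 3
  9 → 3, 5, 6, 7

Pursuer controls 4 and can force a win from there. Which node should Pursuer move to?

6

A0 = {3}
A1: add {8} — 8 (Pursuer) has 8→3.
A2: add {6} — 6 (Pursuer) has 6→8.
A3: add {4, 7} — 4 (Pursuer) has 4→6; 7 (Pursuer) has 7→6.
A4: add {1} — 1 (Pursuer) has 1→7.
A5 = A4; e.g. 2 (Evader) can still go to 5. Fixed point.
From 4, successor 6 is in the attractor (rank 2); the other successor 2 is not.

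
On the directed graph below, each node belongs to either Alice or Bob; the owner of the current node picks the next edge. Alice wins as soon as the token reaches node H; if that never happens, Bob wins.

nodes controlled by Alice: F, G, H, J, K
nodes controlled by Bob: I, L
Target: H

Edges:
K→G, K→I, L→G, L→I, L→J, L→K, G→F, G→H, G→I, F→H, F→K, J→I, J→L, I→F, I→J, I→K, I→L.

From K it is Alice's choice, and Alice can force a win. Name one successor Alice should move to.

A0 = {H}
A1: add {F, G} — F (Alice) has F→H; G (Alice) has G→H.
A2: add {K} — K (Alice) has K→G.
A3 = A2; e.g. I (Bob) can still go to J. Fixed point.
From K, successor G is in the attractor (rank 1); the other successor I is not.

G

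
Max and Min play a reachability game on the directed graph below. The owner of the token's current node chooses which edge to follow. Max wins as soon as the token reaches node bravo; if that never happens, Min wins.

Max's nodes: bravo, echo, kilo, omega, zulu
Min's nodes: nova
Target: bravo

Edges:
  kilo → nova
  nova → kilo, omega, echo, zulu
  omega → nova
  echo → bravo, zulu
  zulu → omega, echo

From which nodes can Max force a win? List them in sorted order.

A0 = {bravo}
A1: add {echo} — echo (Max) has echo→bravo.
A2: add {zulu} — zulu (Max) has zulu→echo.
A3 = A2; e.g. kilo (Max) has no edge into A2. Fixed point.
Max's winning region = {bravo, echo, zulu}.

bravo, echo, zulu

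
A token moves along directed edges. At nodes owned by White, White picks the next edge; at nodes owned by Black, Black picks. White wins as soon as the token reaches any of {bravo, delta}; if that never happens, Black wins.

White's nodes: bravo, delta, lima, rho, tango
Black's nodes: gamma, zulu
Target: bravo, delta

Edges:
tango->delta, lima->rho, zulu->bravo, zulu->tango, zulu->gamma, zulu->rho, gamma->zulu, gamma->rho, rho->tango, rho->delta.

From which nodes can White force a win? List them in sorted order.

bravo, delta, lima, rho, tango

A0 = {bravo, delta}
A1: add {rho, tango} — tango (White) has tango→delta; rho (White) has rho→delta.
A2: add {lima} — lima (White) has lima→rho.
A3 = A2; e.g. zulu (Black) can still go to gamma. Fixed point.
White's winning region = {bravo, delta, lima, rho, tango}.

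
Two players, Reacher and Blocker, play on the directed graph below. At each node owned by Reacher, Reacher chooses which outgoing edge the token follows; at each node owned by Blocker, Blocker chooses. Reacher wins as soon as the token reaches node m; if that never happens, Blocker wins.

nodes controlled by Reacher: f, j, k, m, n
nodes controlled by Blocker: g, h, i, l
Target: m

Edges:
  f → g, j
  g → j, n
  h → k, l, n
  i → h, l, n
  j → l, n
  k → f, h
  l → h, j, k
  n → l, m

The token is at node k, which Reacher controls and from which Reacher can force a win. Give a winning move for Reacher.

A0 = {m}
A1: add {n} — n (Reacher) has n→m.
A2: add {j} — j (Reacher) has j→n.
A3: add {f, g} — f (Reacher) has f→j; g (Blocker): all of {j, n} already in.
A4: add {k} — k (Reacher) has k→f.
A5 = A4; e.g. h (Blocker) can still go to l. Fixed point.
From k, successor f is in the attractor (rank 3); the other successor h is not.

f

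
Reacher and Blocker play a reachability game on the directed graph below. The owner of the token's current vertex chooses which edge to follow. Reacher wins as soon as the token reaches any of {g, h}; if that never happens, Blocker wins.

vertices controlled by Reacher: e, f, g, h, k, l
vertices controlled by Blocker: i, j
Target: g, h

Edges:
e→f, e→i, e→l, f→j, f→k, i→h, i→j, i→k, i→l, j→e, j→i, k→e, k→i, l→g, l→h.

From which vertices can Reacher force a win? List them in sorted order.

A0 = {g, h}
A1: add {l} — l (Reacher) has l→g.
A2: add {e} — e (Reacher) has e→l.
A3: add {k} — k (Reacher) has k→e.
A4: add {f} — f (Reacher) has f→k.
A5 = A4; e.g. i (Blocker) can still go to j. Fixed point.
Reacher's winning region = {e, f, g, h, k, l}.

e, f, g, h, k, l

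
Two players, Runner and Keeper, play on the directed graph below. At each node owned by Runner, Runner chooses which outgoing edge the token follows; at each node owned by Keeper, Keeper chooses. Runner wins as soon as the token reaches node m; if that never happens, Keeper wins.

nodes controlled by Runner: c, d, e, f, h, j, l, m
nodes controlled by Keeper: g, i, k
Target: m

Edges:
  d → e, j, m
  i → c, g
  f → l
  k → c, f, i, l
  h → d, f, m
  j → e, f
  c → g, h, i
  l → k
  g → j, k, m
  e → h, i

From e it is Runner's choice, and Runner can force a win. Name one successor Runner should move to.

A0 = {m}
A1: add {d, h} — d (Runner) has d→m; h (Runner) has h→m.
A2: add {c, e} — c (Runner) has c→h; e (Runner) has e→h.
A3: add {j} — j (Runner) has j→e.
A4 = A3; e.g. f (Runner) has no edge into A3. Fixed point.
From e, successor h is in the attractor (rank 1); the other successor i is not.

h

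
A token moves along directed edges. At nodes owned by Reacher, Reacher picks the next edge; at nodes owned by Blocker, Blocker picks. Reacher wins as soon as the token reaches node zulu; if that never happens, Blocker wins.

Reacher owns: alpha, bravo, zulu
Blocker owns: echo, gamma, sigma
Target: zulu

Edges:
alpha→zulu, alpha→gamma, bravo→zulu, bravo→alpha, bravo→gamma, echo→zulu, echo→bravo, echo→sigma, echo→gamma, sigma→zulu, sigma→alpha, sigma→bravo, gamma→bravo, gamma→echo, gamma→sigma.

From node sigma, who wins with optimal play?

A0 = {zulu}
A1: add {alpha, bravo} — alpha (Reacher) has alpha→zulu; bravo (Reacher) has bravo→zulu.
A2: add {sigma} — sigma (Blocker): all of {zulu, alpha, bravo} already in.
A3 = A2; e.g. echo (Blocker) can still go to gamma. Fixed point.
sigma ∈ A2, so Reacher can force the target.

Reacher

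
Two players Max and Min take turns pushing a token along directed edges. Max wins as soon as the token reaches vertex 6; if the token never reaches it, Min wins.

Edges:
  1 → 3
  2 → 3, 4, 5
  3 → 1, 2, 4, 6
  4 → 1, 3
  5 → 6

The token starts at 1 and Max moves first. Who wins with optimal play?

Min

Track states (vertex, player-to-move).
A0 = {(6,Max), (6,Min)}
A1: add {(3,Max), (5,Max), (5,Min)}.
A2: add {(1,Min), (2,Max)}.
A3: add {(4,Max)}.
A4: add {(2,Min)}.
A5 = A4; e.g. (1,Max) stays out. (1,Max) never enters ⇒ Min avoids the target.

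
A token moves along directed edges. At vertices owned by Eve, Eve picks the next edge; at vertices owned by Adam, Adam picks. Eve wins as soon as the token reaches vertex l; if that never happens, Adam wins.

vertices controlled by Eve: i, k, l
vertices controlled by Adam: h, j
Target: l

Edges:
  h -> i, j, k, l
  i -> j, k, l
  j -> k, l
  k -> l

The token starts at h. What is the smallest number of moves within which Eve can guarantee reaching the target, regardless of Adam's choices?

A0 = {l}
A1: add {i, k} — i (Eve) has i→l; k (Eve) has k→l.
A2: add {j} — j (Adam): all of {k, l} already in.
A3: add {h} — h (Adam): all of {i, j, k, l} already in.
A3 = all vertices. Fixed point.
h enters the attractor at level 3, so Eve can force the target in 3 moves from there.

3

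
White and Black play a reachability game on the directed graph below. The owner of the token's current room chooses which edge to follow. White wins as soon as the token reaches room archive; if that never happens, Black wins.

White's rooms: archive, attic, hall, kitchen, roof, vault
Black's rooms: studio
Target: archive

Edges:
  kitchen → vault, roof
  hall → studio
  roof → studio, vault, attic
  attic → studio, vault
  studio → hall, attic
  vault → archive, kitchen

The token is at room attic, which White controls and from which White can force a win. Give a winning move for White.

vault

A0 = {archive}
A1: add {vault} — vault (White) has vault→archive.
A2: add {attic, kitchen, roof} — roof (White) has roof→vault; kitchen (White) has kitchen→vault; attic (White) has attic→vault.
A3 = A2; e.g. studio (Black) can still go to hall. Fixed point.
From attic, successor vault is in the attractor (rank 1); the other successor studio is not.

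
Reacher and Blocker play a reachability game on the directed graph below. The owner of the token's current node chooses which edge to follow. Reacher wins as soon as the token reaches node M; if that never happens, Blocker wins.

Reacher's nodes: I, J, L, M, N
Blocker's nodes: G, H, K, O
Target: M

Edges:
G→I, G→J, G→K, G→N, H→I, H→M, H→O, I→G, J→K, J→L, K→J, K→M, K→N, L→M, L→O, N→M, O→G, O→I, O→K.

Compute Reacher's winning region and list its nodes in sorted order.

J, K, L, M, N

A0 = {M}
A1: add {L, N} — L (Reacher) has L→M; N (Reacher) has N→M.
A2: add {J} — J (Reacher) has J→L.
A3: add {K} — K (Blocker): all of {J, M, N} already in.
A4 = A3; e.g. G (Blocker) can still go to I. Fixed point.
Reacher's winning region = {J, K, L, M, N}.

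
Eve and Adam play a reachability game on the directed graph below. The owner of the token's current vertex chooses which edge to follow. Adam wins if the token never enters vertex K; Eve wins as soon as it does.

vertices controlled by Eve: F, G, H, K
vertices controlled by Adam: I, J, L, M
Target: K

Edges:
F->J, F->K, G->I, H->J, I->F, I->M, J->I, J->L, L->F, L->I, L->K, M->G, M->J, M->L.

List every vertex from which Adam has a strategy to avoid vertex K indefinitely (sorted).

A0 = {K}
A1: add {F} — F (Eve) has F→K.
A2 = A1; e.g. G (Eve) has no edge into A1. Fixed point.
Eve's attractor = {F, K}; Adam avoids the target exactly from the complement.

G, H, I, J, L, M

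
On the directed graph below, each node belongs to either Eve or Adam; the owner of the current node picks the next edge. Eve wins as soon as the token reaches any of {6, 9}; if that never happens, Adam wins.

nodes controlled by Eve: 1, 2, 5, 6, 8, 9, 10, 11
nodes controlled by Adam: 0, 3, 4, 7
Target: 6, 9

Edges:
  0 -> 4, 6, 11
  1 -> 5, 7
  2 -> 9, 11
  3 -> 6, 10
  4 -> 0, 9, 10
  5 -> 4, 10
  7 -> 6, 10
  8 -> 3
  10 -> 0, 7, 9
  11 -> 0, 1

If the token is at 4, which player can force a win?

A0 = {6, 9}
A1: add {2, 10} — 2 (Eve) has 2→9; 10 (Eve) has 10→9.
A2: add {3, 5, 7} — 3 (Adam): all of {6, 10} already in; 5 (Eve) has 5→10; 7 (Adam): all of {6, 10} already in.
A3: add {1, 8} — 1 (Eve) has 1→5; 8 (Eve) has 8→3.
A4: add {11} — 11 (Eve) has 11→1.
A5 = A4; e.g. 0 (Adam) can still go to 4. Fixed point.
4 never enters the attractor, so Adam can avoid the target forever.

Adam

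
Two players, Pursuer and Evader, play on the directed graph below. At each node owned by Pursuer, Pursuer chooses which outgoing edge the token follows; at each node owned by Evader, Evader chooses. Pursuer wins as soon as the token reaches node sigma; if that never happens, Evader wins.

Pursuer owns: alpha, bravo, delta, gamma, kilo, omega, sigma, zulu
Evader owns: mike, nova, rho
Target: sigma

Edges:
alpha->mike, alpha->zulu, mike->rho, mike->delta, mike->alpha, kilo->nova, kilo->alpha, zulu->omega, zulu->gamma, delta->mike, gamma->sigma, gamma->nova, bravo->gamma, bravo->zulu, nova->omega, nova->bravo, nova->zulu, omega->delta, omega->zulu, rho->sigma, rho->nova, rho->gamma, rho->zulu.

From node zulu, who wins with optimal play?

Pursuer

A0 = {sigma}
A1: add {gamma} — gamma (Pursuer) has gamma→sigma.
A2: add {bravo, zulu} — bravo (Pursuer) has bravo→gamma; zulu (Pursuer) has zulu→gamma.
zulu ∈ A2, so Pursuer can force the target.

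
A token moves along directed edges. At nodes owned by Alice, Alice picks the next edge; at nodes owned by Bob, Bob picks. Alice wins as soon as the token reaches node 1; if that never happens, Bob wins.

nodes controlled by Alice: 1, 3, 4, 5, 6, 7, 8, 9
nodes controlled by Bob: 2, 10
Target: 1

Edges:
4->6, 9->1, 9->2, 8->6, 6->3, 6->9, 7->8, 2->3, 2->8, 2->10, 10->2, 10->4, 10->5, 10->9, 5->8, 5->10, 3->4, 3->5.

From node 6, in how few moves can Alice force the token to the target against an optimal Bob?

2

A0 = {1}
A1: add {9} — 9 (Alice) has 9→1.
A2: add {6} — 6 (Alice) has 6→9.
6 enters the attractor at level 2, so Alice can force the target in 2 moves from there.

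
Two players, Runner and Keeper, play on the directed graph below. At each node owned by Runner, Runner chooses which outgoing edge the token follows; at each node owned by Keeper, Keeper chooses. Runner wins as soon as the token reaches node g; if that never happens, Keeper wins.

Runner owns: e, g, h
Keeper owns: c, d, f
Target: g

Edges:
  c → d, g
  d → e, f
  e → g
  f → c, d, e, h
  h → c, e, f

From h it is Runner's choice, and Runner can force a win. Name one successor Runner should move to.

e

A0 = {g}
A1: add {e} — e (Runner) has e→g.
A2: add {h} — h (Runner) has h→e.
A3 = A2; e.g. c (Keeper) can still go to d. Fixed point.
From h, successor e is in the attractor (rank 1); the other successors c, f are not.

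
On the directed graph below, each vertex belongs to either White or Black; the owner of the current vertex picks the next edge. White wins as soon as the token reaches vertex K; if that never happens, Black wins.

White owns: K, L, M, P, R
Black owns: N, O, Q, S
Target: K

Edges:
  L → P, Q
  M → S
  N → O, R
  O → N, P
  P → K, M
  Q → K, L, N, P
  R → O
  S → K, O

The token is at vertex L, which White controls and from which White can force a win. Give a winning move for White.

P

A0 = {K}
A1: add {P} — P (White) has P→K.
A2: add {L} — L (White) has L→P.
A3 = A2; e.g. M (White) has no edge into A2. Fixed point.
From L, successor P is in the attractor (rank 1); the other successor Q is not.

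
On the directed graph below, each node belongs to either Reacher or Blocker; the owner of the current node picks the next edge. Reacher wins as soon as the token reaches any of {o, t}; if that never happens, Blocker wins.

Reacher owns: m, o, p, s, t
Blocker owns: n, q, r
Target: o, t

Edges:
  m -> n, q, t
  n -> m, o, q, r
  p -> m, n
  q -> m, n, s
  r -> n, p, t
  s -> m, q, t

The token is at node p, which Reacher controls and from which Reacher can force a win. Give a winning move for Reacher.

m

A0 = {o, t}
A1: add {m, s} — m (Reacher) has m→t; s (Reacher) has s→t.
A2: add {p} — p (Reacher) has p→m.
A3 = A2; e.g. n (Blocker) can still go to q. Fixed point.
From p, successor m is in the attractor (rank 1); the other successor n is not.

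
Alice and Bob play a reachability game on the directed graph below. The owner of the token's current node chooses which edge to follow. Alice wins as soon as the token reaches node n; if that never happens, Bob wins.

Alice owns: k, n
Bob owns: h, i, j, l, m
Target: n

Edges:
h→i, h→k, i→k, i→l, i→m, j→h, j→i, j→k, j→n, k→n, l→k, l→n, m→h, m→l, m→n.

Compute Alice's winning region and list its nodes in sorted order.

k, l, n

A0 = {n}
A1: add {k} — k (Alice) has k→n.
A2: add {l} — l (Bob): all of {k, n} already in.
A3 = A2; e.g. h (Bob) can still go to i. Fixed point.
Alice's winning region = {k, l, n}.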